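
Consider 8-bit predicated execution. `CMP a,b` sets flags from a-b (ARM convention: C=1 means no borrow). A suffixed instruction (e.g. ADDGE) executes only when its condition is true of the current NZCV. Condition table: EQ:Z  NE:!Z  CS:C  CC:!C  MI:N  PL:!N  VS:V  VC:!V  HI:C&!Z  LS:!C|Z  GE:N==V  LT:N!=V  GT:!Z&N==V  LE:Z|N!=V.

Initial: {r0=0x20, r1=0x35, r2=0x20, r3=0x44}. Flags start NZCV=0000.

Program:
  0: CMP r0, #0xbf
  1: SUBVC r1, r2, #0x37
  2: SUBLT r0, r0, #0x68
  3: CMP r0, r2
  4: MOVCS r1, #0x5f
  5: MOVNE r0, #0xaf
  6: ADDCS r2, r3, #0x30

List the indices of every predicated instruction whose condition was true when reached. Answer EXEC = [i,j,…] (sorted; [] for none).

EXEC = [1,4,6]

0: ✓ CMP  NZCV=0000
1: ✓ SUBVC  r1←0xe9
2: · SUBLT
3: ✓ CMP  NZCV=0110
4: ✓ MOVCS  r1←0x5f
5: · MOVNE
6: ✓ ADDCS  r2←0x74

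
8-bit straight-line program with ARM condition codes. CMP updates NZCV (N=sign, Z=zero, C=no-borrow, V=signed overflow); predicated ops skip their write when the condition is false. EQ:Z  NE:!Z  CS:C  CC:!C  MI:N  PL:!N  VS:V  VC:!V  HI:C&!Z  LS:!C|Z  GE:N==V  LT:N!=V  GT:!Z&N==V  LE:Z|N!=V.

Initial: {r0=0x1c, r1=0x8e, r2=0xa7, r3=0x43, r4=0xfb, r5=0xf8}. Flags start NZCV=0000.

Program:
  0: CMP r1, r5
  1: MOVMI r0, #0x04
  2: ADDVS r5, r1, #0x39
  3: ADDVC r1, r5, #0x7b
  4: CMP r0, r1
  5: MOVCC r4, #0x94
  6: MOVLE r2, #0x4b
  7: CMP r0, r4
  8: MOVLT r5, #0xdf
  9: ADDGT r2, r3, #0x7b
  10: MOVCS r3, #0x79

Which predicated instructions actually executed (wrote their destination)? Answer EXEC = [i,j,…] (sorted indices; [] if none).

0: ✓ CMP  NZCV=1000
1: ✓ MOVMI  r0←0x04
2: · ADDVS
3: ✓ ADDVC  r1←0x73
4: ✓ CMP  NZCV=1000
5: ✓ MOVCC  r4←0x94
6: ✓ MOVLE  r2←0x4b
7: ✓ CMP  NZCV=0000
8: · MOVLT
9: ✓ ADDGT  r2←0xbe
10: · MOVCS

EXEC = [1,3,5,6,9]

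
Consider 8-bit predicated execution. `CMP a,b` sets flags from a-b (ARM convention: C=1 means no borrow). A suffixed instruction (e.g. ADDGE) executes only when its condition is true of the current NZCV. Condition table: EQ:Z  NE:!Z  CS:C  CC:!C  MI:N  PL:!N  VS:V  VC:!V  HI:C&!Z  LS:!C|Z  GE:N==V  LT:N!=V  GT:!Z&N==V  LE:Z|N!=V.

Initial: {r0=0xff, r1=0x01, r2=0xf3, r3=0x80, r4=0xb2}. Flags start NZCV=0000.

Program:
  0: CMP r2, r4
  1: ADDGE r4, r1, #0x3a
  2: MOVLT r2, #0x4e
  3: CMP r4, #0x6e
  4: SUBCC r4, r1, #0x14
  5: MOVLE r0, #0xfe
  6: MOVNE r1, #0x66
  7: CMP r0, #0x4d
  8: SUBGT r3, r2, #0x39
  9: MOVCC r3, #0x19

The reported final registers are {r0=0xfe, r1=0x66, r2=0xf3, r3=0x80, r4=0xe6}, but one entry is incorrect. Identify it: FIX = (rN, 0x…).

[0] flags=0010 → (cmp)
[1] flags=0010 GE?T → r4=0x3b
[2] flags=0010 LT?F → skip
[3] flags=1000 → (cmp)
[4] flags=1000 CC?T → r4=0xed
[5] flags=1000 LE?T → r0=0xfe
[6] flags=1000 NE?T → r1=0x66
[7] flags=1010 → (cmp)
[8] flags=1010 GT?F → skip
[9] flags=1010 CC?F → skip

FIX = (r4, 0xed)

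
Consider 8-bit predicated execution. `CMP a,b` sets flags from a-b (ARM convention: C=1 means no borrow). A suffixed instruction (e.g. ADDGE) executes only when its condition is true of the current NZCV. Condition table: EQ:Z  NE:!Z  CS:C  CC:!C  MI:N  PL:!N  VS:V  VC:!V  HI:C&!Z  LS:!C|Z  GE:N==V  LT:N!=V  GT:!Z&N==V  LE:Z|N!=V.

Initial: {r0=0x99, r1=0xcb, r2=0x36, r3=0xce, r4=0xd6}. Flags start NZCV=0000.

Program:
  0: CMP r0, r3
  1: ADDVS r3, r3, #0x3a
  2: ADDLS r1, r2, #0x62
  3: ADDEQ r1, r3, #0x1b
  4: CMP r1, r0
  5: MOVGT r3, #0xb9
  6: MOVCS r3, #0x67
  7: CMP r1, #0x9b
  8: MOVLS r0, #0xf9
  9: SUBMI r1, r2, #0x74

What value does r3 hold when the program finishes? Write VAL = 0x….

[0] flags=1000 → (cmp)
[1] flags=1000 VS?F → skip
[2] flags=1000 LS?T → r1=0x98
[3] flags=1000 EQ?F → skip
[4] flags=1000 → (cmp)
[5] flags=1000 GT?F → skip
[6] flags=1000 CS?F → skip
[7] flags=1000 → (cmp)
[8] flags=1000 LS?T → r0=0xf9
[9] flags=1000 MI?T → r1=0xc2

VAL = 0xce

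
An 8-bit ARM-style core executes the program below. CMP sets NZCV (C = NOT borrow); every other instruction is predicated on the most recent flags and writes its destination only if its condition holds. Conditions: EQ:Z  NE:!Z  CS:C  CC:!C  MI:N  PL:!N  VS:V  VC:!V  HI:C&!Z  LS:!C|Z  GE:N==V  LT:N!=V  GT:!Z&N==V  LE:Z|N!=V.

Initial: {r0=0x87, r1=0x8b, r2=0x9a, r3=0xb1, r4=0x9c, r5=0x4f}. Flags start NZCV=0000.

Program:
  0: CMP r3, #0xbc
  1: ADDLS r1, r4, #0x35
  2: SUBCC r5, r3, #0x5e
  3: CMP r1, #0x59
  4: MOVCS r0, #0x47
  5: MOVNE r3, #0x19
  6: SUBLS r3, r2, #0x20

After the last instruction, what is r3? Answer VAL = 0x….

VAL = 0x19

0: ✓ CMP  NZCV=1000
1: ✓ ADDLS  r1←0xd1
2: ✓ SUBCC  r5←0x53
3: ✓ CMP  NZCV=0011
4: ✓ MOVCS  r0←0x47
5: ✓ MOVNE  r3←0x19
6: · SUBLS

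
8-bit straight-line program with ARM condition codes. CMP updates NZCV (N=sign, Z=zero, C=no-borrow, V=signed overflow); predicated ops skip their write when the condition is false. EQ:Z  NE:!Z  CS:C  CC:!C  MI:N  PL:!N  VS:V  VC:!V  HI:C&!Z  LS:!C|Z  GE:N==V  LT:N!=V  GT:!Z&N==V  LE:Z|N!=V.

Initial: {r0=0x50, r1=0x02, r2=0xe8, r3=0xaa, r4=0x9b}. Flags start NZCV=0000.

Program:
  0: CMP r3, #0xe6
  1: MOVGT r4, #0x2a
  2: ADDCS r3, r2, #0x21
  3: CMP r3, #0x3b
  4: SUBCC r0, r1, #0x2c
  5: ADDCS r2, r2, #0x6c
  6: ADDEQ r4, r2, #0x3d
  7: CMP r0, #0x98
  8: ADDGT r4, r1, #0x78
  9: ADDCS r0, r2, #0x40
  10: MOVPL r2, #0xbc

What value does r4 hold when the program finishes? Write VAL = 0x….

[0] flags=1000 → (cmp)
[1] flags=1000 GT?F → skip
[2] flags=1000 CS?F → skip
[3] flags=0011 → (cmp)
[4] flags=0011 CC?F → skip
[5] flags=0011 CS?T → r2=0x54
[6] flags=0011 EQ?F → skip
[7] flags=1001 → (cmp)
[8] flags=1001 GT?T → r4=0x7a
[9] flags=1001 CS?F → skip
[10] flags=1001 PL?F → skip

VAL = 0x7a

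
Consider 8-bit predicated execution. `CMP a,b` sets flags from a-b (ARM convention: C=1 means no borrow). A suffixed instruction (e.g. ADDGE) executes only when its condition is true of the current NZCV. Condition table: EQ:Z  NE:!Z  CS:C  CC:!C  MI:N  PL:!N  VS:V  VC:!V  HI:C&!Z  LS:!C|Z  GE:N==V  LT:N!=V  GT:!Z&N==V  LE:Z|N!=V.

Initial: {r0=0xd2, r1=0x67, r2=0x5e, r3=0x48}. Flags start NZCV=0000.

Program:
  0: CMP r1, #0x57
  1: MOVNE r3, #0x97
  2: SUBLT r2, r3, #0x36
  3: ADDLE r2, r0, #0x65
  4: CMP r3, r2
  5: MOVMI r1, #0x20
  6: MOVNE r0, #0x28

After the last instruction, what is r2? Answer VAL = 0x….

VAL = 0x5e

0: ✓ CMP  NZCV=0010
1: ✓ MOVNE  r3←0x97
2: · SUBLT
3: · ADDLE
4: ✓ CMP  NZCV=0011
5: · MOVMI
6: ✓ MOVNE  r0←0x28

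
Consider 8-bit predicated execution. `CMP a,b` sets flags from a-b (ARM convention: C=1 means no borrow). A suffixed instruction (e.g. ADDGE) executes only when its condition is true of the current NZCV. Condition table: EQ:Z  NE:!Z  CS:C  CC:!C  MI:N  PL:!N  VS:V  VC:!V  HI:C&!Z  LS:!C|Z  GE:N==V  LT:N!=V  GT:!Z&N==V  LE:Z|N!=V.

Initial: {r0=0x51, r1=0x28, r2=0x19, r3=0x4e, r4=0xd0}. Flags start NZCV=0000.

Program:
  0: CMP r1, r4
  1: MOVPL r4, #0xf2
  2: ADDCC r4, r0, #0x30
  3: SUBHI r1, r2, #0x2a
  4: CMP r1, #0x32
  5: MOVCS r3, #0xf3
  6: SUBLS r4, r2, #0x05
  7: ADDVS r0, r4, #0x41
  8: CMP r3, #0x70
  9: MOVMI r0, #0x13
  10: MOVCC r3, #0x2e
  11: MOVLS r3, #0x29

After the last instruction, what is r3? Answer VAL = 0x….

VAL = 0x29

[0] flags=0000 → (cmp)
[1] flags=0000 PL?T → r4=0xf2
[2] flags=0000 CC?T → r4=0x81
[3] flags=0000 HI?F → skip
[4] flags=1000 → (cmp)
[5] flags=1000 CS?F → skip
[6] flags=1000 LS?T → r4=0x14
[7] flags=1000 VS?F → skip
[8] flags=1000 → (cmp)
[9] flags=1000 MI?T → r0=0x13
[10] flags=1000 CC?T → r3=0x2e
[11] flags=1000 LS?T → r3=0x29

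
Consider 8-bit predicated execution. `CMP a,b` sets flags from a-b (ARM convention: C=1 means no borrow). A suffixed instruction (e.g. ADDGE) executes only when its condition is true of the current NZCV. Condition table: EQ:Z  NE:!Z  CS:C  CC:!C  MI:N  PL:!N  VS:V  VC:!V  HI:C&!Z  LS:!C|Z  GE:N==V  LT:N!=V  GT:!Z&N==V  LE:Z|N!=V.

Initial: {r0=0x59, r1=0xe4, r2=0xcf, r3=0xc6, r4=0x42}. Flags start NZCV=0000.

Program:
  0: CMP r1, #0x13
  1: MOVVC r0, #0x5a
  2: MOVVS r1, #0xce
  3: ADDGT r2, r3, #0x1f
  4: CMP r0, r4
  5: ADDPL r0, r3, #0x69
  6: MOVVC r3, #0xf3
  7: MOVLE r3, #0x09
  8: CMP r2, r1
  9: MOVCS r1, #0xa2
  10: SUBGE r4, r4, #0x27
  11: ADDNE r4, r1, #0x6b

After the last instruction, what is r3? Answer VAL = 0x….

[0] flags=1010 → (cmp)
[1] flags=1010 VC?T → r0=0x5a
[2] flags=1010 VS?F → skip
[3] flags=1010 GT?F → skip
[4] flags=0010 → (cmp)
[5] flags=0010 PL?T → r0=0x2f
[6] flags=0010 VC?T → r3=0xf3
[7] flags=0010 LE?F → skip
[8] flags=1000 → (cmp)
[9] flags=1000 CS?F → skip
[10] flags=1000 GE?F → skip
[11] flags=1000 NE?T → r4=0x4f

VAL = 0xf3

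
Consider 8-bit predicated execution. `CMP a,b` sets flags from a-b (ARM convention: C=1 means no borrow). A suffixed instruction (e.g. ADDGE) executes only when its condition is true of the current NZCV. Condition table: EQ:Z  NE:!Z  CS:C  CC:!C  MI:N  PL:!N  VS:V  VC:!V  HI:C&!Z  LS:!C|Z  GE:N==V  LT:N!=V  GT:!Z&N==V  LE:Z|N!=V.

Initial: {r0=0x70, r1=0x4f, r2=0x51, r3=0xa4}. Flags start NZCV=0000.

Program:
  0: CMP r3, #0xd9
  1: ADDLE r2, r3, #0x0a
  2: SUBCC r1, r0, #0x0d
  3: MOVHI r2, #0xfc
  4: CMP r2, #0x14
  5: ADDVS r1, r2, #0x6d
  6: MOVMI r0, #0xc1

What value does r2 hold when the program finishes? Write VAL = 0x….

VAL = 0xae

0: ✓ CMP  NZCV=1000
1: ✓ ADDLE  r2←0xae
2: ✓ SUBCC  r1←0x63
3: · MOVHI
4: ✓ CMP  NZCV=1010
5: · ADDVS
6: ✓ MOVMI  r0←0xc1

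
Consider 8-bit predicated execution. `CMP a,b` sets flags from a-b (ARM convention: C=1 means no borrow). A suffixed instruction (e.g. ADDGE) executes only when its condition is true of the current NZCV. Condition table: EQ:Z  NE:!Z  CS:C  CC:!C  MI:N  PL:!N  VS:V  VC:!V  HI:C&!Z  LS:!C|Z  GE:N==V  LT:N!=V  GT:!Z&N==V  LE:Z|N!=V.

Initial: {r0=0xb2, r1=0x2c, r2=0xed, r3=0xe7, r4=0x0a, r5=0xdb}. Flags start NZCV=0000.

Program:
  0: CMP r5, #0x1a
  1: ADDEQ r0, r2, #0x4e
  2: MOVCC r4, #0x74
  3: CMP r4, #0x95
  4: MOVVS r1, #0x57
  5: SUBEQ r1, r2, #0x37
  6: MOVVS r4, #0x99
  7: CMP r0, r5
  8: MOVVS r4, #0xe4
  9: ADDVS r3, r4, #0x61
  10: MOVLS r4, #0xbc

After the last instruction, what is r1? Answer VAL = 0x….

[0] flags=1010 → (cmp)
[1] flags=1010 EQ?F → skip
[2] flags=1010 CC?F → skip
[3] flags=0000 → (cmp)
[4] flags=0000 VS?F → skip
[5] flags=0000 EQ?F → skip
[6] flags=0000 VS?F → skip
[7] flags=1000 → (cmp)
[8] flags=1000 VS?F → skip
[9] flags=1000 VS?F → skip
[10] flags=1000 LS?T → r4=0xbc

VAL = 0x2c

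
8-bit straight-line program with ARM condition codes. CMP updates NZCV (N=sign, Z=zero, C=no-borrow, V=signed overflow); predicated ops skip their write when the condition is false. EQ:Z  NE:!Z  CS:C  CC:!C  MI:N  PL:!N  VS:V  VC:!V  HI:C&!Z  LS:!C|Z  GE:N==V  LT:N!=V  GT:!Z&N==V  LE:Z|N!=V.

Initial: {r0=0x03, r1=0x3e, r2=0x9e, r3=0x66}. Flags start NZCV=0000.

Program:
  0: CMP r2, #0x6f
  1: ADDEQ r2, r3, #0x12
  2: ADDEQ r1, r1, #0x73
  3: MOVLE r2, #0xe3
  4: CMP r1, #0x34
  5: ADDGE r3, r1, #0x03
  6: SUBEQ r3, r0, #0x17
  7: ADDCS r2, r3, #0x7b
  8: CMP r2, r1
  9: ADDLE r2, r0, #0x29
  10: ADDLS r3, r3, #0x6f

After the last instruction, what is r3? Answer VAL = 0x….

0: ✓ CMP  NZCV=0011
1: · ADDEQ
2: · ADDEQ
3: ✓ MOVLE  r2←0xe3
4: ✓ CMP  NZCV=0010
5: ✓ ADDGE  r3←0x41
6: · SUBEQ
7: ✓ ADDCS  r2←0xbc
8: ✓ CMP  NZCV=0011
9: ✓ ADDLE  r2←0x2c
10: · ADDLS

VAL = 0x41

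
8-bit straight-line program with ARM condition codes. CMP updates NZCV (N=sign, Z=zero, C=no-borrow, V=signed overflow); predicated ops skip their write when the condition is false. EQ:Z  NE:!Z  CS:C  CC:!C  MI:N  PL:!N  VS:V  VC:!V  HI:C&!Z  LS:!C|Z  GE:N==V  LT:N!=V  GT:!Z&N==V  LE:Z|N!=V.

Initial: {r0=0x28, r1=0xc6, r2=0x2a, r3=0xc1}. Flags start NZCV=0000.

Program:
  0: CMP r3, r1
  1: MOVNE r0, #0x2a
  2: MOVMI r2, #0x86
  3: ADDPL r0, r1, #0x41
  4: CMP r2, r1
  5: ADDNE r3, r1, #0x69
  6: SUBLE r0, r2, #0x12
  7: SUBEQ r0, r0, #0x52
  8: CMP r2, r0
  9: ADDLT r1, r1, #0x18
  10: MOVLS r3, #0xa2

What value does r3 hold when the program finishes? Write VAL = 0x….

VAL = 0x2f

[0] flags=1000 → (cmp)
[1] flags=1000 NE?T → r0=0x2a
[2] flags=1000 MI?T → r2=0x86
[3] flags=1000 PL?F → skip
[4] flags=1000 → (cmp)
[5] flags=1000 NE?T → r3=0x2f
[6] flags=1000 LE?T → r0=0x74
[7] flags=1000 EQ?F → skip
[8] flags=0011 → (cmp)
[9] flags=0011 LT?T → r1=0xde
[10] flags=0011 LS?F → skip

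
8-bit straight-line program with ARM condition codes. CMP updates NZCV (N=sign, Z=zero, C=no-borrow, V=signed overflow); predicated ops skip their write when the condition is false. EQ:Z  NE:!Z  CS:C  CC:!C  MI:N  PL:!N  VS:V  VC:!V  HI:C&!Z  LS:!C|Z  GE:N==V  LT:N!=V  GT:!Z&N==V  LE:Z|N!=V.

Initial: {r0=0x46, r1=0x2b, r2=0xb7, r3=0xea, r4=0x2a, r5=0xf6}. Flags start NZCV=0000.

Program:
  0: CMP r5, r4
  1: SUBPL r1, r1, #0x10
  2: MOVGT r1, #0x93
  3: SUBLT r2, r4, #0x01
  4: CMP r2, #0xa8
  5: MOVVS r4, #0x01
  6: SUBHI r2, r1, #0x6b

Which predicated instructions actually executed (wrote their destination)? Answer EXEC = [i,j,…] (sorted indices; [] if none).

EXEC = [3,5]

0: ✓ CMP  NZCV=1010
1: · SUBPL
2: · MOVGT
3: ✓ SUBLT  r2←0x29
4: ✓ CMP  NZCV=1001
5: ✓ MOVVS  r4←0x01
6: · SUBHI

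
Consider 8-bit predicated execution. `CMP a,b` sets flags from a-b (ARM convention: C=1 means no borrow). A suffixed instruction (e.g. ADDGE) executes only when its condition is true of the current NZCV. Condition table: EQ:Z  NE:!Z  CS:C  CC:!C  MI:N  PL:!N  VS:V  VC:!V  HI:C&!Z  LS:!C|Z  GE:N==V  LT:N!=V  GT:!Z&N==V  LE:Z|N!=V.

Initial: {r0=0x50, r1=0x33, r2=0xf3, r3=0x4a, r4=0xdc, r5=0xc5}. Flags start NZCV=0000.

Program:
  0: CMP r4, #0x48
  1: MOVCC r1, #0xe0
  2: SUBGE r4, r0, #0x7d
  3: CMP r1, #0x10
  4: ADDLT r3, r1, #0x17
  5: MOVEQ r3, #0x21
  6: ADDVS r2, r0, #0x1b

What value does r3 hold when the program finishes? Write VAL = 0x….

0: ✓ CMP  NZCV=1010
1: · MOVCC
2: · SUBGE
3: ✓ CMP  NZCV=0010
4: · ADDLT
5: · MOVEQ
6: · ADDVS

VAL = 0x4a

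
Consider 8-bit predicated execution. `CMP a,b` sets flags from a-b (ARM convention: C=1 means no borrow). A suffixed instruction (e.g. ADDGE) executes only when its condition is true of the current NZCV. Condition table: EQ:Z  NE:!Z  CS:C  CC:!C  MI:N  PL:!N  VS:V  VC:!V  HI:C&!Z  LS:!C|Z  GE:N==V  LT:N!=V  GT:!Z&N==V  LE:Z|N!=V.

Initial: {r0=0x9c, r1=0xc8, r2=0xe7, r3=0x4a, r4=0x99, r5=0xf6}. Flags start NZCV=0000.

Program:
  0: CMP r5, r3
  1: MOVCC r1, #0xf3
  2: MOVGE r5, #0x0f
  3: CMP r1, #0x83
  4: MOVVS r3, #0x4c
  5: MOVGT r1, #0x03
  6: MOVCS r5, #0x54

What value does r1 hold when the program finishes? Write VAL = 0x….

VAL = 0x03

[0] flags=1010 → (cmp)
[1] flags=1010 CC?F → skip
[2] flags=1010 GE?F → skip
[3] flags=0010 → (cmp)
[4] flags=0010 VS?F → skip
[5] flags=0010 GT?T → r1=0x03
[6] flags=0010 CS?T → r5=0x54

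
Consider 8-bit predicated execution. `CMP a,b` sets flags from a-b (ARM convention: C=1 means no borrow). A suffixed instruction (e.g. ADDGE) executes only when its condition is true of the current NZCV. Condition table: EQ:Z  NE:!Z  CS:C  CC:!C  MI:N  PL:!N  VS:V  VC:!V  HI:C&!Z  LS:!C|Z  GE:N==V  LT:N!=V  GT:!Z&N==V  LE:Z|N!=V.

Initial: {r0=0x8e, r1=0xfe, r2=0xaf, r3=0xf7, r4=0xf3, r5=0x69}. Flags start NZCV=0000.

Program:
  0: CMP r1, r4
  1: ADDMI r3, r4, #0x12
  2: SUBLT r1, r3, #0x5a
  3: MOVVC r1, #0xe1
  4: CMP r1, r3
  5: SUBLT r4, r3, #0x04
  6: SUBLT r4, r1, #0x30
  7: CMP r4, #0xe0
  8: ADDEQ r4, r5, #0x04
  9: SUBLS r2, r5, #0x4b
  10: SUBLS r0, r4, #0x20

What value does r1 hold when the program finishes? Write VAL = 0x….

VAL = 0xe1

0: ✓ CMP  NZCV=0010
1: · ADDMI
2: · SUBLT
3: ✓ MOVVC  r1←0xe1
4: ✓ CMP  NZCV=1000
5: ✓ SUBLT  r4←0xf3
6: ✓ SUBLT  r4←0xb1
7: ✓ CMP  NZCV=1000
8: · ADDEQ
9: ✓ SUBLS  r2←0x1e
10: ✓ SUBLS  r0←0x91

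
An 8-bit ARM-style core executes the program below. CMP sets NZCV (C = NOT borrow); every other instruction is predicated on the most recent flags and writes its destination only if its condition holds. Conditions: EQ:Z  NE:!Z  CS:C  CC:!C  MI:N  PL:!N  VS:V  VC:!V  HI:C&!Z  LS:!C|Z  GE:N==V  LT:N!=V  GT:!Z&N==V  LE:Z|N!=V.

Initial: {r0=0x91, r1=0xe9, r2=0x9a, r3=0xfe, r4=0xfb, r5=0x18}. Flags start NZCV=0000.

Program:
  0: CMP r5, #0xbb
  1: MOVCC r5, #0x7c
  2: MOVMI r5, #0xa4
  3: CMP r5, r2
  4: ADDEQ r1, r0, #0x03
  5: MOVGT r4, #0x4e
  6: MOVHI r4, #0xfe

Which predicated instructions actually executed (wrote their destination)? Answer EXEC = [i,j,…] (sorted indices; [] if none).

EXEC = [1,5]

[0] flags=0000 → (cmp)
[1] flags=0000 CC?T → r5=0x7c
[2] flags=0000 MI?F → skip
[3] flags=1001 → (cmp)
[4] flags=1001 EQ?F → skip
[5] flags=1001 GT?T → r4=0x4e
[6] flags=1001 HI?F → skip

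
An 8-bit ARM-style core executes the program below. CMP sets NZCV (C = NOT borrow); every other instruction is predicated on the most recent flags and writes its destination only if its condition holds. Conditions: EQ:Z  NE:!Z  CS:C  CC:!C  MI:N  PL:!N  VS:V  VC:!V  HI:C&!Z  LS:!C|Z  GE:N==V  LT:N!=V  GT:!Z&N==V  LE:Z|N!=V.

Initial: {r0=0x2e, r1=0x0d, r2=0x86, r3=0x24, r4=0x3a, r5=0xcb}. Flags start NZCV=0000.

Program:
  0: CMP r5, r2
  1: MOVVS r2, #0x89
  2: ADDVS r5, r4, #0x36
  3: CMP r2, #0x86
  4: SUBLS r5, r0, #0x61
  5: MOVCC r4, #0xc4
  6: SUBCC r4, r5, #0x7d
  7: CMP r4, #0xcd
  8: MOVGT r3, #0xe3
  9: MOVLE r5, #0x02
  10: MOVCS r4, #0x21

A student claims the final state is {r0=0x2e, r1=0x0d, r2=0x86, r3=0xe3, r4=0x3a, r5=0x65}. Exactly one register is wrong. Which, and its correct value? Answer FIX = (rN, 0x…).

0: ✓ CMP  NZCV=0010
1: · MOVVS
2: · ADDVS
3: ✓ CMP  NZCV=0110
4: ✓ SUBLS  r5←0xcd
5: · MOVCC
6: · SUBCC
7: ✓ CMP  NZCV=0000
8: ✓ MOVGT  r3←0xe3
9: · MOVLE
10: · MOVCS

FIX = (r5, 0xcd)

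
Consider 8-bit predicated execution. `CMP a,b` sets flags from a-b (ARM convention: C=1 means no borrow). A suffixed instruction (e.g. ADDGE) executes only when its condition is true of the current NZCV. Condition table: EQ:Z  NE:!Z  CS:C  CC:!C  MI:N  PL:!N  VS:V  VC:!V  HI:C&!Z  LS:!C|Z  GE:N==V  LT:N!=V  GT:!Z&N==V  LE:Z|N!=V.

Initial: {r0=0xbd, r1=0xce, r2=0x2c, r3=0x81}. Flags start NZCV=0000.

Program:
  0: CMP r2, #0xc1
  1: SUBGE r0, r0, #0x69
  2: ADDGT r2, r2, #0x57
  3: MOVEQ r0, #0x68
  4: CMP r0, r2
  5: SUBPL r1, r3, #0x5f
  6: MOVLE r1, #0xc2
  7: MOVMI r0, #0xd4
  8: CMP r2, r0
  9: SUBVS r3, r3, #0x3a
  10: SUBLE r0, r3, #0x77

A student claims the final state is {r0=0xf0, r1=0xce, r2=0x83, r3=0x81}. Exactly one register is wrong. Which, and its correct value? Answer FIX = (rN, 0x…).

FIX = (r0, 0x0a)

[0] flags=0000 → (cmp)
[1] flags=0000 GE?T → r0=0x54
[2] flags=0000 GT?T → r2=0x83
[3] flags=0000 EQ?F → skip
[4] flags=1001 → (cmp)
[5] flags=1001 PL?F → skip
[6] flags=1001 LE?F → skip
[7] flags=1001 MI?T → r0=0xd4
[8] flags=1000 → (cmp)
[9] flags=1000 VS?F → skip
[10] flags=1000 LE?T → r0=0x0a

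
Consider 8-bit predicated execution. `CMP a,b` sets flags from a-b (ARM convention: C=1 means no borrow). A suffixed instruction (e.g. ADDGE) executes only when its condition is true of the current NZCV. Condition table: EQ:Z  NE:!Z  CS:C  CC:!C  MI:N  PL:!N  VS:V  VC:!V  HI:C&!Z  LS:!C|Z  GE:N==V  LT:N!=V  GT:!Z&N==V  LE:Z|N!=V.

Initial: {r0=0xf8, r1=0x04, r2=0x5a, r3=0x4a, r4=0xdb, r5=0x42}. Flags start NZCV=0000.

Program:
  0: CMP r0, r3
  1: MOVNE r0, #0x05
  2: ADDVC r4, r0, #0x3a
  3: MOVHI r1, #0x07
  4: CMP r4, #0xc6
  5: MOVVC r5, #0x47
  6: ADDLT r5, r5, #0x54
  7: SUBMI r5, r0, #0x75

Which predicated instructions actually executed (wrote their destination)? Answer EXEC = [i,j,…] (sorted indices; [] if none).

EXEC = [1,2,3,5]

0: ✓ CMP  NZCV=1010
1: ✓ MOVNE  r0←0x05
2: ✓ ADDVC  r4←0x3f
3: ✓ MOVHI  r1←0x07
4: ✓ CMP  NZCV=0000
5: ✓ MOVVC  r5←0x47
6: · ADDLT
7: · SUBMI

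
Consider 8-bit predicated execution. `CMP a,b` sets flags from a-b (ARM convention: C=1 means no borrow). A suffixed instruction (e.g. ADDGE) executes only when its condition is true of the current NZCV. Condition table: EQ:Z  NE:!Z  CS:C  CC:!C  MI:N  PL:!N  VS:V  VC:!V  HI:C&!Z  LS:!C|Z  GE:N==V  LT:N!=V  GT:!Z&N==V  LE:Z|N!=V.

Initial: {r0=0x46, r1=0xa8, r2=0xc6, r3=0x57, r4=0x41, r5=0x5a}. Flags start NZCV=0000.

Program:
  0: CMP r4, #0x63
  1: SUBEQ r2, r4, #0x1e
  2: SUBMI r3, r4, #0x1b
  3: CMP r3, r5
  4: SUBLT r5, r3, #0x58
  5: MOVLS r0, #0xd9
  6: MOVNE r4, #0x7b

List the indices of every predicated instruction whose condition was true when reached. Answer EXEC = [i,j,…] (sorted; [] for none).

EXEC = [2,4,5,6]

0: ✓ CMP  NZCV=1000
1: · SUBEQ
2: ✓ SUBMI  r3←0x26
3: ✓ CMP  NZCV=1000
4: ✓ SUBLT  r5←0xce
5: ✓ MOVLS  r0←0xd9
6: ✓ MOVNE  r4←0x7b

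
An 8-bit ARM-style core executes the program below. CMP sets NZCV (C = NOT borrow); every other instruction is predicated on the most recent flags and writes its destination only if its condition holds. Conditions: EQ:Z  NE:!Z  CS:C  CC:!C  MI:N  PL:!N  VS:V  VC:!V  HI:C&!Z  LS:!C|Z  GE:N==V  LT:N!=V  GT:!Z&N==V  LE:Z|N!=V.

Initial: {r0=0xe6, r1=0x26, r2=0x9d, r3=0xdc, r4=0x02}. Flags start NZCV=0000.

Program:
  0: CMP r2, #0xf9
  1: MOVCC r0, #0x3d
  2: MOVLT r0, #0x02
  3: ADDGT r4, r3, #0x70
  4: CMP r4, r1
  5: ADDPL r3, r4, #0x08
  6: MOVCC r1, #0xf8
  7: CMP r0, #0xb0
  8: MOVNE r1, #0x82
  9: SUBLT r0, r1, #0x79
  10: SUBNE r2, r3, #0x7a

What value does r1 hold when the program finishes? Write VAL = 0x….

VAL = 0x82

[0] flags=1000 → (cmp)
[1] flags=1000 CC?T → r0=0x3d
[2] flags=1000 LT?T → r0=0x02
[3] flags=1000 GT?F → skip
[4] flags=1000 → (cmp)
[5] flags=1000 PL?F → skip
[6] flags=1000 CC?T → r1=0xf8
[7] flags=0000 → (cmp)
[8] flags=0000 NE?T → r1=0x82
[9] flags=0000 LT?F → skip
[10] flags=0000 NE?T → r2=0x62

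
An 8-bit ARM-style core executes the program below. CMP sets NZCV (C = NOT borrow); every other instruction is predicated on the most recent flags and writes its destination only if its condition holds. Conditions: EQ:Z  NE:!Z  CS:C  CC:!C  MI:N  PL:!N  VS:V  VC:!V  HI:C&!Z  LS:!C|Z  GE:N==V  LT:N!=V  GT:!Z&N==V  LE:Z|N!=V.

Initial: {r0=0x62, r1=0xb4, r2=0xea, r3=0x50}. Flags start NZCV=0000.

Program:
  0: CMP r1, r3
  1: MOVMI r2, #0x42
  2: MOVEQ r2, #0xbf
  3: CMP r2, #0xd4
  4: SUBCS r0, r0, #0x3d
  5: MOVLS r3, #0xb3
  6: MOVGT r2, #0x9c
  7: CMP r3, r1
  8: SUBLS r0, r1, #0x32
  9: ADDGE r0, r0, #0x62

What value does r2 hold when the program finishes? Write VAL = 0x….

[0] flags=0011 → (cmp)
[1] flags=0011 MI?F → skip
[2] flags=0011 EQ?F → skip
[3] flags=0010 → (cmp)
[4] flags=0010 CS?T → r0=0x25
[5] flags=0010 LS?F → skip
[6] flags=0010 GT?T → r2=0x9c
[7] flags=1001 → (cmp)
[8] flags=1001 LS?T → r0=0x82
[9] flags=1001 GE?T → r0=0xe4

VAL = 0x9c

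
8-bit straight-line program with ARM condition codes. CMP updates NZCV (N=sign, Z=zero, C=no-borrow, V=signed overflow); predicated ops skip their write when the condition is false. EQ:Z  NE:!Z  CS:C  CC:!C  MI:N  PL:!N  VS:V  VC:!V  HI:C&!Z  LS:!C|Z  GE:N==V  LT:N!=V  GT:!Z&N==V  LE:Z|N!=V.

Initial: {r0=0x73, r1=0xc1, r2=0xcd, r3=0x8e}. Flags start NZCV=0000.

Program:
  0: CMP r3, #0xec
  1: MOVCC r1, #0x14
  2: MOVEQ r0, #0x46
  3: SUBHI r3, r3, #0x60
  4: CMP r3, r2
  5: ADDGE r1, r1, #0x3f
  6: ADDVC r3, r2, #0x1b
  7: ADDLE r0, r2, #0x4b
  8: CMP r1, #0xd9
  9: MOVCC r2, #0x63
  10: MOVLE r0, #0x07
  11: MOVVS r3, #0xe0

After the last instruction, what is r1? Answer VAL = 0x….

VAL = 0x14

[0] flags=1000 → (cmp)
[1] flags=1000 CC?T → r1=0x14
[2] flags=1000 EQ?F → skip
[3] flags=1000 HI?F → skip
[4] flags=1000 → (cmp)
[5] flags=1000 GE?F → skip
[6] flags=1000 VC?T → r3=0xe8
[7] flags=1000 LE?T → r0=0x18
[8] flags=0000 → (cmp)
[9] flags=0000 CC?T → r2=0x63
[10] flags=0000 LE?F → skip
[11] flags=0000 VS?F → skip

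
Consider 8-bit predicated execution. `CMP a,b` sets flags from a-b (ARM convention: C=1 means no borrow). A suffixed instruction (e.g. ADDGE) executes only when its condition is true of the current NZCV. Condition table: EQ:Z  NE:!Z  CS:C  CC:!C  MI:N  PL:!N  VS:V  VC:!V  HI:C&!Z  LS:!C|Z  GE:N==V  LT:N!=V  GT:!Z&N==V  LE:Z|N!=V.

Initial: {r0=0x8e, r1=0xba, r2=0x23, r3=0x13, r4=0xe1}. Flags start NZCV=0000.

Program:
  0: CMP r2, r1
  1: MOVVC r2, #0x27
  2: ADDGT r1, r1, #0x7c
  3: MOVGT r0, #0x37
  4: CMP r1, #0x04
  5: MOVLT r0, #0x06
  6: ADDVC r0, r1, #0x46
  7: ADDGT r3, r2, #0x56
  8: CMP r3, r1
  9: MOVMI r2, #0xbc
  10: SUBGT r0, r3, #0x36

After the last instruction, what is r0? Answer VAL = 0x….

VAL = 0x47

0: ✓ CMP  NZCV=0000
1: ✓ MOVVC  r2←0x27
2: ✓ ADDGT  r1←0x36
3: ✓ MOVGT  r0←0x37
4: ✓ CMP  NZCV=0010
5: · MOVLT
6: ✓ ADDVC  r0←0x7c
7: ✓ ADDGT  r3←0x7d
8: ✓ CMP  NZCV=0010
9: · MOVMI
10: ✓ SUBGT  r0←0x47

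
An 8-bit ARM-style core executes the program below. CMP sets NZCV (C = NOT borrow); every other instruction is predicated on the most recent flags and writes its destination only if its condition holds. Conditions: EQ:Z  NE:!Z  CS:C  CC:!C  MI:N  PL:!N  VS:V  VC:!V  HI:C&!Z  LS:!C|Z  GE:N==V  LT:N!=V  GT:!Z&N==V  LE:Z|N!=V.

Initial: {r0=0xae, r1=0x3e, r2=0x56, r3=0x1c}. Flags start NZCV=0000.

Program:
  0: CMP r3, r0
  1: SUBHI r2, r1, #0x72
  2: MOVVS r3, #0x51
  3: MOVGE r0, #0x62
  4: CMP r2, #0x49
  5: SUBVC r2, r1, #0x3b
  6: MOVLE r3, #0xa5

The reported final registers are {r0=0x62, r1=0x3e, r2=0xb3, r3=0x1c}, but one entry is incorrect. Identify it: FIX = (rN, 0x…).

[0] flags=0000 → (cmp)
[1] flags=0000 HI?F → skip
[2] flags=0000 VS?F → skip
[3] flags=0000 GE?T → r0=0x62
[4] flags=0010 → (cmp)
[5] flags=0010 VC?T → r2=0x03
[6] flags=0010 LE?F → skip

FIX = (r2, 0x03)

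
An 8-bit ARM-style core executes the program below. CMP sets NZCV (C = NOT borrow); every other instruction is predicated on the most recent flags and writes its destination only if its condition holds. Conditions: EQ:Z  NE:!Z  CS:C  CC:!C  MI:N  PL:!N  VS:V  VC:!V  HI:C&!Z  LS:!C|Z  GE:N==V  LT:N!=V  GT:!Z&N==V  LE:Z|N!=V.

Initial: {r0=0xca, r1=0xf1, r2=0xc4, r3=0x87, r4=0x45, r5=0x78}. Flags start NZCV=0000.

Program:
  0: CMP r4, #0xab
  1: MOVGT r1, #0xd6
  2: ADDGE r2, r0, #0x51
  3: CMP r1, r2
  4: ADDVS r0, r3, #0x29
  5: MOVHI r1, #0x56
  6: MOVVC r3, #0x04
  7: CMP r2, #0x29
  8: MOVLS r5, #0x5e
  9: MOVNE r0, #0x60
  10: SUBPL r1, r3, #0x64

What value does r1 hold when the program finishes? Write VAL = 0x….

[0] flags=1001 → (cmp)
[1] flags=1001 GT?T → r1=0xd6
[2] flags=1001 GE?T → r2=0x1b
[3] flags=1010 → (cmp)
[4] flags=1010 VS?F → skip
[5] flags=1010 HI?T → r1=0x56
[6] flags=1010 VC?T → r3=0x04
[7] flags=1000 → (cmp)
[8] flags=1000 LS?T → r5=0x5e
[9] flags=1000 NE?T → r0=0x60
[10] flags=1000 PL?F → skip

VAL = 0x56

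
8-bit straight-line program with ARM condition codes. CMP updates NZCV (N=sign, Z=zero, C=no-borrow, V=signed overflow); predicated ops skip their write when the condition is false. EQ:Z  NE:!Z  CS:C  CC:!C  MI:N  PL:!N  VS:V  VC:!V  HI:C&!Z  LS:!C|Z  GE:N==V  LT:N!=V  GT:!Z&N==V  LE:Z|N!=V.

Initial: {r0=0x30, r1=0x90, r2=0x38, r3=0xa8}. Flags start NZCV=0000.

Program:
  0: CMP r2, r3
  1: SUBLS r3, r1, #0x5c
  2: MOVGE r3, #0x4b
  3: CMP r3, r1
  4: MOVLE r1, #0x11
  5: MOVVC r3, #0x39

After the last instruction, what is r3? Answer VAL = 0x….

0: ✓ CMP  NZCV=1001
1: ✓ SUBLS  r3←0x34
2: ✓ MOVGE  r3←0x4b
3: ✓ CMP  NZCV=1001
4: · MOVLE
5: · MOVVC

VAL = 0x4b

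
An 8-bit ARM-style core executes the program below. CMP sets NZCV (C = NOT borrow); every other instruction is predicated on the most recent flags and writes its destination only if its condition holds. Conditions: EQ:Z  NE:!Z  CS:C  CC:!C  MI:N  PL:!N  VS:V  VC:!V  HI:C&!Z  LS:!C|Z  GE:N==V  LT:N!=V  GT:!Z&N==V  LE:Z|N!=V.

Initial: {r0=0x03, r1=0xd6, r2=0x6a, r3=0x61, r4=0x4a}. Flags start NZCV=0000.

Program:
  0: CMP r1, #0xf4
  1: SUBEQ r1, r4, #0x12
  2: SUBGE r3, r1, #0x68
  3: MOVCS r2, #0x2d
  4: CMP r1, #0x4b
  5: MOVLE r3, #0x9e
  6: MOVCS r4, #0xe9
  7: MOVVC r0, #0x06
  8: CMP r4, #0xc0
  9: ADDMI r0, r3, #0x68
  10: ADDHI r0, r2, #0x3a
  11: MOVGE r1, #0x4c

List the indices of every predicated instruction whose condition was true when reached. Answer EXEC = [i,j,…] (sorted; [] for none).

EXEC = [5,6,7,10,11]

[0] flags=1000 → (cmp)
[1] flags=1000 EQ?F → skip
[2] flags=1000 GE?F → skip
[3] flags=1000 CS?F → skip
[4] flags=1010 → (cmp)
[5] flags=1010 LE?T → r3=0x9e
[6] flags=1010 CS?T → r4=0xe9
[7] flags=1010 VC?T → r0=0x06
[8] flags=0010 → (cmp)
[9] flags=0010 MI?F → skip
[10] flags=0010 HI?T → r0=0xa4
[11] flags=0010 GE?T → r1=0x4c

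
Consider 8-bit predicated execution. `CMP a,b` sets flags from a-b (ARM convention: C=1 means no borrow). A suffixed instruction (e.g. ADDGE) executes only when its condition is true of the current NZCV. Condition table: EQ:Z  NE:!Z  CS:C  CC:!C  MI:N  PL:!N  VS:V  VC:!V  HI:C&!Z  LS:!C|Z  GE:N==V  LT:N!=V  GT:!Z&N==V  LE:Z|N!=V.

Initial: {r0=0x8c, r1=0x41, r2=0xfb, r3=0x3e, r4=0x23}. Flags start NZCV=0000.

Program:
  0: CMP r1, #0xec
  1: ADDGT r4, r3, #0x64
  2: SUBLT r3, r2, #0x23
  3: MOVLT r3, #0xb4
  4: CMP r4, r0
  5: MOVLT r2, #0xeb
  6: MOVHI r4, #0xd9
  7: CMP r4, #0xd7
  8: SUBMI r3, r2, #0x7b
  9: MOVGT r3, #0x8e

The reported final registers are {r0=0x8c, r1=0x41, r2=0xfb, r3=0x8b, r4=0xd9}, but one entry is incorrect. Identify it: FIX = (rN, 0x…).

0: ✓ CMP  NZCV=0000
1: ✓ ADDGT  r4←0xa2
2: · SUBLT
3: · MOVLT
4: ✓ CMP  NZCV=0010
5: · MOVLT
6: ✓ MOVHI  r4←0xd9
7: ✓ CMP  NZCV=0010
8: · SUBMI
9: ✓ MOVGT  r3←0x8e

FIX = (r3, 0x8e)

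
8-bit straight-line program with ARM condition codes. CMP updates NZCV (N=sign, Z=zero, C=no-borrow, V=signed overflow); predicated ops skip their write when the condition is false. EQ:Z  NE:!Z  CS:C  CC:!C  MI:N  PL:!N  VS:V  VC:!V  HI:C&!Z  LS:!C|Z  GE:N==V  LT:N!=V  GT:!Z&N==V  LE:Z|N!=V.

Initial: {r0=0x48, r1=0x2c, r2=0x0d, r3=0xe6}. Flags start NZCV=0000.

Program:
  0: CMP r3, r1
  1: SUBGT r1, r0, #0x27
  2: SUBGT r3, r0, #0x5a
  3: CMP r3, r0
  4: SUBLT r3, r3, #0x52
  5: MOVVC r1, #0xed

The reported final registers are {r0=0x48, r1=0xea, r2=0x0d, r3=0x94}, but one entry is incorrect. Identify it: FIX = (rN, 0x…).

FIX = (r1, 0xed)

[0] flags=1010 → (cmp)
[1] flags=1010 GT?F → skip
[2] flags=1010 GT?F → skip
[3] flags=1010 → (cmp)
[4] flags=1010 LT?T → r3=0x94
[5] flags=1010 VC?T → r1=0xed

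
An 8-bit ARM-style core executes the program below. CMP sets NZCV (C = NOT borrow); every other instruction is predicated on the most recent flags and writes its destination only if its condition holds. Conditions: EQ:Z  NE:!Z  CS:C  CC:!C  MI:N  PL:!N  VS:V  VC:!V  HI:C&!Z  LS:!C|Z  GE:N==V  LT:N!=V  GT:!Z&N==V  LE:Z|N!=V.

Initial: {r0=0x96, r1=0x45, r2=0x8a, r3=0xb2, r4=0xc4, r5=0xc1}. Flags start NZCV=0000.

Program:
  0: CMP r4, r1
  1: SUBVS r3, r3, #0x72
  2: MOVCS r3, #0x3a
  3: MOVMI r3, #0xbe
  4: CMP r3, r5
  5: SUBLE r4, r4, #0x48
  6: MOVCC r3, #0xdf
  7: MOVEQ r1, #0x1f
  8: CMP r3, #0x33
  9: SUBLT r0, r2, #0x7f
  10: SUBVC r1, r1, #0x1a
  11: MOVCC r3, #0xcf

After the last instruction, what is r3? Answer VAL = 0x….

VAL = 0xdf

0: ✓ CMP  NZCV=0011
1: ✓ SUBVS  r3←0x40
2: ✓ MOVCS  r3←0x3a
3: · MOVMI
4: ✓ CMP  NZCV=0000
5: · SUBLE
6: ✓ MOVCC  r3←0xdf
7: · MOVEQ
8: ✓ CMP  NZCV=1010
9: ✓ SUBLT  r0←0x0b
10: ✓ SUBVC  r1←0x2b
11: · MOVCC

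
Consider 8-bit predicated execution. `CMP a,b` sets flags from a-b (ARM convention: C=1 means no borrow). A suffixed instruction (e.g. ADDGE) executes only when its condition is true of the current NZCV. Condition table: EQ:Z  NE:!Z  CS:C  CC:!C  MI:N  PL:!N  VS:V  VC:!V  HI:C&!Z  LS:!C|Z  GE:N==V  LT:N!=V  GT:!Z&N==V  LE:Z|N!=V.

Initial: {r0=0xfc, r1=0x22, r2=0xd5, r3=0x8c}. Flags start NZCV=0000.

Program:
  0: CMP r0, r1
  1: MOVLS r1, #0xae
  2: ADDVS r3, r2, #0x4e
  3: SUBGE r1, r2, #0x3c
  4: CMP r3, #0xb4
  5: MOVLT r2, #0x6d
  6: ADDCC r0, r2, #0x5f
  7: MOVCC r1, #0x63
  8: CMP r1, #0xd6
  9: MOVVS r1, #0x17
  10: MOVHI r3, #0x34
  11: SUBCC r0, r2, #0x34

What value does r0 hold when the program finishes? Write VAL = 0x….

0: ✓ CMP  NZCV=1010
1: · MOVLS
2: · ADDVS
3: · SUBGE
4: ✓ CMP  NZCV=1000
5: ✓ MOVLT  r2←0x6d
6: ✓ ADDCC  r0←0xcc
7: ✓ MOVCC  r1←0x63
8: ✓ CMP  NZCV=1001
9: ✓ MOVVS  r1←0x17
10: · MOVHI
11: ✓ SUBCC  r0←0x39

VAL = 0x39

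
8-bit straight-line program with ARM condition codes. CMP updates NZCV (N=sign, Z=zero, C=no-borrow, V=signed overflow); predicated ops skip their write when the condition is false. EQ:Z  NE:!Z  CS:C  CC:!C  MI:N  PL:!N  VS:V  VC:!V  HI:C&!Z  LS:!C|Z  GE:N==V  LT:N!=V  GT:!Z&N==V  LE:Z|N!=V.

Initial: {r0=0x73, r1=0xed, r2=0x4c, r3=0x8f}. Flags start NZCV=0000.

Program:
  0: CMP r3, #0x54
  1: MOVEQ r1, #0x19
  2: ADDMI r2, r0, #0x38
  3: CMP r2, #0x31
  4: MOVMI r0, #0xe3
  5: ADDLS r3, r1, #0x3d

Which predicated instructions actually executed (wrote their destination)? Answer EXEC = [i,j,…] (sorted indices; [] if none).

0: ✓ CMP  NZCV=0011
1: · MOVEQ
2: · ADDMI
3: ✓ CMP  NZCV=0010
4: · MOVMI
5: · ADDLS

EXEC = []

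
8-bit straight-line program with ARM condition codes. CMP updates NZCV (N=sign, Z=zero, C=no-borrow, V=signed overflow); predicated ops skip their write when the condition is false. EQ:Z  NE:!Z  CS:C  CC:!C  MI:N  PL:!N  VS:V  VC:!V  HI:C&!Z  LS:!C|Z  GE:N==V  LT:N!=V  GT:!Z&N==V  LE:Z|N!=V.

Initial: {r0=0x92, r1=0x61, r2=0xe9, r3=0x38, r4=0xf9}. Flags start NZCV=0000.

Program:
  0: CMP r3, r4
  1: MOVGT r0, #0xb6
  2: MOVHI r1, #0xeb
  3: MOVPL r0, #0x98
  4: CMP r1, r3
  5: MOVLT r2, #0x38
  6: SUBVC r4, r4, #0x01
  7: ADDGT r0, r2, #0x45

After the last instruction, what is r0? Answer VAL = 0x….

VAL = 0x2e

0: ✓ CMP  NZCV=0000
1: ✓ MOVGT  r0←0xb6
2: · MOVHI
3: ✓ MOVPL  r0←0x98
4: ✓ CMP  NZCV=0010
5: · MOVLT
6: ✓ SUBVC  r4←0xf8
7: ✓ ADDGT  r0←0x2e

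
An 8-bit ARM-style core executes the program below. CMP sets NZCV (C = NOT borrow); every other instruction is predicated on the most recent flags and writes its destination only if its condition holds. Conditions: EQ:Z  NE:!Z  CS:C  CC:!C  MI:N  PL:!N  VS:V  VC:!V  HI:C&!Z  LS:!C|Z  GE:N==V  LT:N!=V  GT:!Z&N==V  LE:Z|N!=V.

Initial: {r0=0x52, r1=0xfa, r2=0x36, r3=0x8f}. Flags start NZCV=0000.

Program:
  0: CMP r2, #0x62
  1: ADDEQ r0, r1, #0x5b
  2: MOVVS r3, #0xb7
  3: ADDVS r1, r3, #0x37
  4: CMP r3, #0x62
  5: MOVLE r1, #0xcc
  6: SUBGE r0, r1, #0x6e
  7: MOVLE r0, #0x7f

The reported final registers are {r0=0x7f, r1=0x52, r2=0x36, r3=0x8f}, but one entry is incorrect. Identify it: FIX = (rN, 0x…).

[0] flags=1000 → (cmp)
[1] flags=1000 EQ?F → skip
[2] flags=1000 VS?F → skip
[3] flags=1000 VS?F → skip
[4] flags=0011 → (cmp)
[5] flags=0011 LE?T → r1=0xcc
[6] flags=0011 GE?F → skip
[7] flags=0011 LE?T → r0=0x7f

FIX = (r1, 0xcc)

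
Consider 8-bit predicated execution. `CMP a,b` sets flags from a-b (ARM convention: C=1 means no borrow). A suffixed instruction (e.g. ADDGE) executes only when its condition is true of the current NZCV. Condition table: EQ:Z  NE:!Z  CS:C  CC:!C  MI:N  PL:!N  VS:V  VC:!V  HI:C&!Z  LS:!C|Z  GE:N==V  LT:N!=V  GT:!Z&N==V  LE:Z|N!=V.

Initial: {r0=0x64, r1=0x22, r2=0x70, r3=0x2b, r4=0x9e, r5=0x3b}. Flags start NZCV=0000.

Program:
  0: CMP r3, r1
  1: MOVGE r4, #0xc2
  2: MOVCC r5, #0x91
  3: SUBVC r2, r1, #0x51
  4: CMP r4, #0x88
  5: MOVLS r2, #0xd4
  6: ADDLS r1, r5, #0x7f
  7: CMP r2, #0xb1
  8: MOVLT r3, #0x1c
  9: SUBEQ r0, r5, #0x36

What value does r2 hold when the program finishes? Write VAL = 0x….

VAL = 0xd1

[0] flags=0010 → (cmp)
[1] flags=0010 GE?T → r4=0xc2
[2] flags=0010 CC?F → skip
[3] flags=0010 VC?T → r2=0xd1
[4] flags=0010 → (cmp)
[5] flags=0010 LS?F → skip
[6] flags=0010 LS?F → skip
[7] flags=0010 → (cmp)
[8] flags=0010 LT?F → skip
[9] flags=0010 EQ?F → skip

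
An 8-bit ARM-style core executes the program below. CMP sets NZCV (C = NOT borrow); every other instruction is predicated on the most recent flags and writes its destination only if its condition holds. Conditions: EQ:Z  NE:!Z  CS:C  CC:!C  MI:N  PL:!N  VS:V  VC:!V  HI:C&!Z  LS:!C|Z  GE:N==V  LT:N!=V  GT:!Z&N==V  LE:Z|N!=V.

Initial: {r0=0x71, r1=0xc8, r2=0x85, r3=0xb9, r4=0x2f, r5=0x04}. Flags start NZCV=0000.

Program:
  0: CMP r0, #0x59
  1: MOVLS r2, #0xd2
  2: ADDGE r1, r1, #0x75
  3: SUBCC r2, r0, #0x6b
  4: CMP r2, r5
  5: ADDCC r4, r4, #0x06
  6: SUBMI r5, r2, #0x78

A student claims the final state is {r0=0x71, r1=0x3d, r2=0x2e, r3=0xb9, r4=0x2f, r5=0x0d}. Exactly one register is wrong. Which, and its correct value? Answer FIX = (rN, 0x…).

[0] flags=0010 → (cmp)
[1] flags=0010 LS?F → skip
[2] flags=0010 GE?T → r1=0x3d
[3] flags=0010 CC?F → skip
[4] flags=1010 → (cmp)
[5] flags=1010 CC?F → skip
[6] flags=1010 MI?T → r5=0x0d

FIX = (r2, 0x85)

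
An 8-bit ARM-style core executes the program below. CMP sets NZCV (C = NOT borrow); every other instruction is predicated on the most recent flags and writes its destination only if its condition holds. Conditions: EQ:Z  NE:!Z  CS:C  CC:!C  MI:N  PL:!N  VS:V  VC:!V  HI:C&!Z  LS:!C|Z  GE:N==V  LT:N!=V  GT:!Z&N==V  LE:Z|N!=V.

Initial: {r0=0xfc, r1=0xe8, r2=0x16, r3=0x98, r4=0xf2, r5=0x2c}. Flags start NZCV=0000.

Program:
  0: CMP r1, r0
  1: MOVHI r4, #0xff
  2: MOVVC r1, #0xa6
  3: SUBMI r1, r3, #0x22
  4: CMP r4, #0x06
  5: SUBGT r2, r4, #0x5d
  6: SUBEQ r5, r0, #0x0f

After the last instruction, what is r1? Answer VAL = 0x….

VAL = 0x76

0: ✓ CMP  NZCV=1000
1: · MOVHI
2: ✓ MOVVC  r1←0xa6
3: ✓ SUBMI  r1←0x76
4: ✓ CMP  NZCV=1010
5: · SUBGT
6: · SUBEQ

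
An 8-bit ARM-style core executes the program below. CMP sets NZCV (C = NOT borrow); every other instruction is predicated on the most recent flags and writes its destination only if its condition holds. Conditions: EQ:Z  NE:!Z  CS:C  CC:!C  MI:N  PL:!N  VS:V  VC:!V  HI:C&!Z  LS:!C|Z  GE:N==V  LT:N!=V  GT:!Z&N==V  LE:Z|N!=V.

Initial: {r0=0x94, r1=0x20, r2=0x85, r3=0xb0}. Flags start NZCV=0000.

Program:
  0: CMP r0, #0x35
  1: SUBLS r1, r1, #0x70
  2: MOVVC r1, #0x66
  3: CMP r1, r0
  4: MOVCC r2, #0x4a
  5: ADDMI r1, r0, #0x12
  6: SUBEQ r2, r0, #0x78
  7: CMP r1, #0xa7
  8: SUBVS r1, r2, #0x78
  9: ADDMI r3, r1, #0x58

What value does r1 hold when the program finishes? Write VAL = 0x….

VAL = 0xa6

[0] flags=0011 → (cmp)
[1] flags=0011 LS?F → skip
[2] flags=0011 VC?F → skip
[3] flags=1001 → (cmp)
[4] flags=1001 CC?T → r2=0x4a
[5] flags=1001 MI?T → r1=0xa6
[6] flags=1001 EQ?F → skip
[7] flags=1000 → (cmp)
[8] flags=1000 VS?F → skip
[9] flags=1000 MI?T → r3=0xfe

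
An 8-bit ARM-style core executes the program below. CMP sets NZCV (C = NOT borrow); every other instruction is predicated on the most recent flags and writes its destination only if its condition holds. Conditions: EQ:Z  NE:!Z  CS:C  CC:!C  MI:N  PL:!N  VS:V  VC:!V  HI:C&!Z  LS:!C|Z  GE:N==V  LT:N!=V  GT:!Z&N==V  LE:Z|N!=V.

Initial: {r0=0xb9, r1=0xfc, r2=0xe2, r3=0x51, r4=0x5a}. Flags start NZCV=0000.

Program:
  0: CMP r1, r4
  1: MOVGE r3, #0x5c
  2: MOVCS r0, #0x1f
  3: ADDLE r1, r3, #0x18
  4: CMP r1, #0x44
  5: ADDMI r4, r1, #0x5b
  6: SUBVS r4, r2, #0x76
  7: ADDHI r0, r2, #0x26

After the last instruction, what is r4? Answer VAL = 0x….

VAL = 0x5a

0: ✓ CMP  NZCV=1010
1: · MOVGE
2: ✓ MOVCS  r0←0x1f
3: ✓ ADDLE  r1←0x69
4: ✓ CMP  NZCV=0010
5: · ADDMI
6: · SUBVS
7: ✓ ADDHI  r0←0x08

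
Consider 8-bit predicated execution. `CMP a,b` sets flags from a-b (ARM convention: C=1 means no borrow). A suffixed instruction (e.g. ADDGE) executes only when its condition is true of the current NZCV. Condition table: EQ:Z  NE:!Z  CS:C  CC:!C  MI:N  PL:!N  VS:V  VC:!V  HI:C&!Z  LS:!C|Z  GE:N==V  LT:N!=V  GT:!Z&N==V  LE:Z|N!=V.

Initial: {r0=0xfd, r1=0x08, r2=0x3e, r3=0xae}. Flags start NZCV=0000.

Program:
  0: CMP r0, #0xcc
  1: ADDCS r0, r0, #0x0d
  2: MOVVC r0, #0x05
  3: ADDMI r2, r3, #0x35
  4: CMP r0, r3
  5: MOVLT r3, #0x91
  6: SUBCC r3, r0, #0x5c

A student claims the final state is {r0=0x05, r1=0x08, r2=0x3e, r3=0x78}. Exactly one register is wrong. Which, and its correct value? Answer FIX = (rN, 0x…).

[0] flags=0010 → (cmp)
[1] flags=0010 CS?T → r0=0x0a
[2] flags=0010 VC?T → r0=0x05
[3] flags=0010 MI?F → skip
[4] flags=0000 → (cmp)
[5] flags=0000 LT?F → skip
[6] flags=0000 CC?T → r3=0xa9

FIX = (r3, 0xa9)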